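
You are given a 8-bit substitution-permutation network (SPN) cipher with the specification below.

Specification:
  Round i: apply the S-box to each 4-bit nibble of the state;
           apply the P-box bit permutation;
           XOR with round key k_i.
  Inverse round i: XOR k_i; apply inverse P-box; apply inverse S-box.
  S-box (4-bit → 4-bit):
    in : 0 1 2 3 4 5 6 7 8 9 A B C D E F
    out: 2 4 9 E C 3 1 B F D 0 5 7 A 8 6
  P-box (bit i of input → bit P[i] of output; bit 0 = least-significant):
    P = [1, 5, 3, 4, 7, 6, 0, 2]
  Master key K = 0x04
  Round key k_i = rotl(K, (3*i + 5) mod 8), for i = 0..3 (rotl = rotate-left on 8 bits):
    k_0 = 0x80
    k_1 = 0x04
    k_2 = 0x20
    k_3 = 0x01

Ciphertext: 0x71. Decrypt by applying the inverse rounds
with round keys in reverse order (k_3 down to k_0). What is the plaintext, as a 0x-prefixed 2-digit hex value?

0xF8

s_0 = ciphertext = 0x71
s_1 = InvRound(s_0, k_3) = 0x0D
s_2 = InvRound(s_1, k_2) = 0x4F
s_3 = InvRound(s_2, k_1) = 0xFB
s_4 = InvRound(s_3, k_0) = 0xF8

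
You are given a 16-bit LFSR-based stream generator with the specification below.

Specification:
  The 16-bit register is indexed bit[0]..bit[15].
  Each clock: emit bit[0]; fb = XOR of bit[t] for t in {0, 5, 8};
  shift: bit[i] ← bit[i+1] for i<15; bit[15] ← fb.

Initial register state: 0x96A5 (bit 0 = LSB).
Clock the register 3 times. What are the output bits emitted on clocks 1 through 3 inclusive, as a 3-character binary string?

reg_0 = 0x96A5
clock 1: out=1, reg = 0x4B52
clock 2: out=0, reg = 0xA5A9
clock 3: out=1, reg = 0xD2D4

101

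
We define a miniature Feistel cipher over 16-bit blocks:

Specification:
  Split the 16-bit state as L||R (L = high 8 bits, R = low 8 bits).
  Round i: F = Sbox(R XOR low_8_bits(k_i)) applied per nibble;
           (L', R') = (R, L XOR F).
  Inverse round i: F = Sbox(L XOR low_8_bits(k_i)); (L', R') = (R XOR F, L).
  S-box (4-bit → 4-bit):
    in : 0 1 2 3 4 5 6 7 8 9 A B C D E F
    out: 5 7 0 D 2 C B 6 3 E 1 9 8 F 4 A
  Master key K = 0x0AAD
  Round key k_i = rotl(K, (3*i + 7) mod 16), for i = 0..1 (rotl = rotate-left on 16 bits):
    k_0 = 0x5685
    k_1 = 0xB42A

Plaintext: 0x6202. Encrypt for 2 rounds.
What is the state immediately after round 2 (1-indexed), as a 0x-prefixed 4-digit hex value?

0x5466

s_0 = plaintext = 0x6202
s_1 = Round(s_0, k_0) = 0x0254
s_2 = Round(s_1, k_1) = 0x5466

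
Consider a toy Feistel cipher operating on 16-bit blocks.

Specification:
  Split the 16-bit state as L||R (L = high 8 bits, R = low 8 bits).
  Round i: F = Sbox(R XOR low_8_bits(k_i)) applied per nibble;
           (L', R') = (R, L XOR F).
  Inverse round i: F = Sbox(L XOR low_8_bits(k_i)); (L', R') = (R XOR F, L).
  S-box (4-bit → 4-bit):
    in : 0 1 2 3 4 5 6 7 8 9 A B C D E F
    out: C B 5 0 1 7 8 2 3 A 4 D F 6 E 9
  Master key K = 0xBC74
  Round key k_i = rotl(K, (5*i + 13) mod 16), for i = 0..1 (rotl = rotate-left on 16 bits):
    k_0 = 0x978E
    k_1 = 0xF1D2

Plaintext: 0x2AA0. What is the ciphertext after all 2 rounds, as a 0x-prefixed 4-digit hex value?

0x74E8

s_0 = plaintext = 0x2AA0
s_1 = Round(s_0, k_0) = 0xA074
s_2 = Round(s_1, k_1) = 0x74E8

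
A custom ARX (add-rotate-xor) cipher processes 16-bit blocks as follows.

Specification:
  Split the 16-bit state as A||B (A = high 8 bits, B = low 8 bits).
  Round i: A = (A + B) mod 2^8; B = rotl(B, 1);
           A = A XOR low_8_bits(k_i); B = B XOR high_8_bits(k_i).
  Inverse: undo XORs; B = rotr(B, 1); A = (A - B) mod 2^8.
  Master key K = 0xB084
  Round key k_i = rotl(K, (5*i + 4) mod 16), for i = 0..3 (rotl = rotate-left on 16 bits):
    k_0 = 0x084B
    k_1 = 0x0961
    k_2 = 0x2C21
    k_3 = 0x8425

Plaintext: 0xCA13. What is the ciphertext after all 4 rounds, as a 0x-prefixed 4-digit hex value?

0x4489

s_0 = plaintext = 0xCA13
s_1 = Round(s_0, k_0) = 0x962E
s_2 = Round(s_1, k_1) = 0xA555
s_3 = Round(s_2, k_2) = 0xDB86
s_4 = Round(s_3, k_3) = 0x4489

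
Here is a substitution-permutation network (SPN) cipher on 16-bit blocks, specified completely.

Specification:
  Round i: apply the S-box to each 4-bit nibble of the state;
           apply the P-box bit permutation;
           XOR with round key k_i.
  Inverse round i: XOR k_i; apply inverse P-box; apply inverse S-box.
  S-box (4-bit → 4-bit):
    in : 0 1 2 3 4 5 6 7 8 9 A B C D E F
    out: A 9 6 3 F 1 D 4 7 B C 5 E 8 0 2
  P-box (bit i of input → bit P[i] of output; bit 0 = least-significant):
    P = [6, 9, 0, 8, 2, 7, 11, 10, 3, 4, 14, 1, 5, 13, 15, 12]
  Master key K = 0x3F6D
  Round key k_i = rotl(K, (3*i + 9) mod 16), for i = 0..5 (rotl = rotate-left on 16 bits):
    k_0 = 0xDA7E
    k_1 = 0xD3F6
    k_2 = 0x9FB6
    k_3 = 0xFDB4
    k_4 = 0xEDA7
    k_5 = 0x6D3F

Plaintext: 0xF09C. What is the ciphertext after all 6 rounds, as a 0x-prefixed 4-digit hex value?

s_0 = plaintext = 0xF09C
s_1 = Round(s_0, k_0) = 0xFDE9
s_2 = Round(s_1, k_1) = 0xF0B4
s_3 = Round(s_2, k_2) = 0xB4E1
s_4 = Round(s_3, k_3) = 0x3CCE
s_5 = Round(s_4, k_4) = 0x8115
s_6 = Round(s_5, k_5) = 0xC951

0xC951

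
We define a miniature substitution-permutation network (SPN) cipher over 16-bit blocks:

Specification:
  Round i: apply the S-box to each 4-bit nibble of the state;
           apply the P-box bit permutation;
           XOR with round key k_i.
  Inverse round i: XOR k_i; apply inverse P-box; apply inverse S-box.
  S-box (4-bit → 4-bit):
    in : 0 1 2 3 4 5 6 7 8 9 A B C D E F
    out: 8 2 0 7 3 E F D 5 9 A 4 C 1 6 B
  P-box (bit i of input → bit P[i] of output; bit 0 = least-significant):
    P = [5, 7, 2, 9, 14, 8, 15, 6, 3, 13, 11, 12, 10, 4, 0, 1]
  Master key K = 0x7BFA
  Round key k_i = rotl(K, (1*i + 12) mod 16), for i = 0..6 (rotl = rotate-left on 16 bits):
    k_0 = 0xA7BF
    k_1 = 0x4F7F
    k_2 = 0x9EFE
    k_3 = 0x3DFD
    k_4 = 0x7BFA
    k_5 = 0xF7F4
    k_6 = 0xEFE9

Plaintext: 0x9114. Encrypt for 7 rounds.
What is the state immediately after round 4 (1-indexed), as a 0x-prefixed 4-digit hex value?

s_0 = plaintext = 0x9114
s_1 = Round(s_0, k_0) = 0x821D
s_2 = Round(s_1, k_1) = 0x4A5E
s_3 = Round(s_2, k_2) = 0x2B2A
s_4 = Round(s_3, k_3) = 0x377D
s_5 = Round(s_4, k_4) = 0xA783
s_6 = Round(s_5, k_5) = 0x2F4A
s_7 = Round(s_6, k_6) = 0x9C61

0x377D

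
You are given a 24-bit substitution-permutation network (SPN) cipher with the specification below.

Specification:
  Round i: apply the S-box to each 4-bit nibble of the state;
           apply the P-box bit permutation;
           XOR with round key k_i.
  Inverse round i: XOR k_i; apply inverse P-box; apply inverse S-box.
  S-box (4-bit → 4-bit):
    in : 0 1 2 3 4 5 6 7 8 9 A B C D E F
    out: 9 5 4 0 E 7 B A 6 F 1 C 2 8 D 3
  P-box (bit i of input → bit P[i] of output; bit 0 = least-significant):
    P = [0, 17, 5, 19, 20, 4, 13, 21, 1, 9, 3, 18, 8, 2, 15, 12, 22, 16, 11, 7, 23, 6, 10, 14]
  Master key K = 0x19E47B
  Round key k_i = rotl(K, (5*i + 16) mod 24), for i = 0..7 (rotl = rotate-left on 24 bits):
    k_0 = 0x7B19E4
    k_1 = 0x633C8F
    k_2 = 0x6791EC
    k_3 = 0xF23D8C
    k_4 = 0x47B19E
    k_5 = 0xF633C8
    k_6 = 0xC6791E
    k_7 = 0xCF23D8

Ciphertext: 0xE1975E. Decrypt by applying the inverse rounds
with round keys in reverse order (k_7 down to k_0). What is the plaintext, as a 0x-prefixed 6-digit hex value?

0x869EAC

s_0 = ciphertext = 0xE1975E
s_1 = InvRound(s_0, k_7) = 0x2D40B7
s_2 = InvRound(s_1, k_6) = 0xA902B9
s_3 = InvRound(s_2, k_5) = 0xCF0D59
s_4 = InvRound(s_3, k_4) = 0x5B4A20
s_5 = InvRound(s_4, k_3) = 0xE768BB
s_6 = InvRound(s_5, k_2) = 0x629A8A
s_7 = InvRound(s_6, k_1) = 0x2C8C2A
s_8 = InvRound(s_7, k_0) = 0x869EAC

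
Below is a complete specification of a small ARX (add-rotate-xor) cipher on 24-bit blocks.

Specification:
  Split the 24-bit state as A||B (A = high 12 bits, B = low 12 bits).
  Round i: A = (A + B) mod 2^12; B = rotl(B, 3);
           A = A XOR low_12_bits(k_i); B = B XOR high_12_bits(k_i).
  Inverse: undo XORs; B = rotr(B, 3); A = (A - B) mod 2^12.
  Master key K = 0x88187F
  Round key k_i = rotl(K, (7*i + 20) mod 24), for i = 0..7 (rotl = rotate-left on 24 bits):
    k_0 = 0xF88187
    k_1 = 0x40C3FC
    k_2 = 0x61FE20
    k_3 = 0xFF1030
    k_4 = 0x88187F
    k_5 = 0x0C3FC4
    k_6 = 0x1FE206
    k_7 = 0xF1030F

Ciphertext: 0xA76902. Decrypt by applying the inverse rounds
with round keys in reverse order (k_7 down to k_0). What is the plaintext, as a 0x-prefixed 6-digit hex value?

s_0 = ciphertext = 0xA76902
s_1 = InvRound(s_0, k_7) = 0x4B74C2
s_2 = InvRound(s_1, k_6) = 0xE0A8A7
s_3 = InvRound(s_2, k_5) = 0x8C290C
s_4 = InvRound(s_3, k_4) = 0x68CA31
s_5 = InvRound(s_4, k_3) = 0x6040B8
s_6 = InvRound(s_5, k_2) = 0x950ED4
s_7 = InvRound(s_6, k_1) = 0x95115B
s_8 = InvRound(s_7, k_0) = 0x0FC7DA

0x0FC7DA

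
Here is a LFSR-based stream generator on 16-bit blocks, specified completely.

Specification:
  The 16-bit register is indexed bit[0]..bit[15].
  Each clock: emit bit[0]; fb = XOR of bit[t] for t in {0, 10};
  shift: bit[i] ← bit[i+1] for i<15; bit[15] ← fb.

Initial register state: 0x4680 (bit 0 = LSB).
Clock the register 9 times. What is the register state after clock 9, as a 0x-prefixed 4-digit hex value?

reg_0 = 0x4680
clock 1: out=0, reg = 0xA340
clock 2: out=0, reg = 0x51A0
clock 3: out=0, reg = 0x28D0
clock 4: out=0, reg = 0x1468
clock 5: out=0, reg = 0x8A34
clock 6: out=0, reg = 0x451A
clock 7: out=0, reg = 0xA28D
clock 8: out=1, reg = 0xD146
clock 9: out=0, reg = 0x68A3

0x68A3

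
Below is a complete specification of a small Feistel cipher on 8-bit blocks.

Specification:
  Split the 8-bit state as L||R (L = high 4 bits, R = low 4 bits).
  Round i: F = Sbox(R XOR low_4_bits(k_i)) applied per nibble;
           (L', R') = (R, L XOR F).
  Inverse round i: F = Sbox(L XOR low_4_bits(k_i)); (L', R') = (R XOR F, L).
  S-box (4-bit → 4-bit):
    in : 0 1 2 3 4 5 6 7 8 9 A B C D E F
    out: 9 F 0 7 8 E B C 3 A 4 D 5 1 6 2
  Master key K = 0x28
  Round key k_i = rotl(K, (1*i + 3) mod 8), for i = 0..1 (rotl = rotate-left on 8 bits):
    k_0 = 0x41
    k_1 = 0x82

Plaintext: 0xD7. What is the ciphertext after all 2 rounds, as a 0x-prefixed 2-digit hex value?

0x6F

s_0 = plaintext = 0xD7
s_1 = Round(s_0, k_0) = 0x76
s_2 = Round(s_1, k_1) = 0x6F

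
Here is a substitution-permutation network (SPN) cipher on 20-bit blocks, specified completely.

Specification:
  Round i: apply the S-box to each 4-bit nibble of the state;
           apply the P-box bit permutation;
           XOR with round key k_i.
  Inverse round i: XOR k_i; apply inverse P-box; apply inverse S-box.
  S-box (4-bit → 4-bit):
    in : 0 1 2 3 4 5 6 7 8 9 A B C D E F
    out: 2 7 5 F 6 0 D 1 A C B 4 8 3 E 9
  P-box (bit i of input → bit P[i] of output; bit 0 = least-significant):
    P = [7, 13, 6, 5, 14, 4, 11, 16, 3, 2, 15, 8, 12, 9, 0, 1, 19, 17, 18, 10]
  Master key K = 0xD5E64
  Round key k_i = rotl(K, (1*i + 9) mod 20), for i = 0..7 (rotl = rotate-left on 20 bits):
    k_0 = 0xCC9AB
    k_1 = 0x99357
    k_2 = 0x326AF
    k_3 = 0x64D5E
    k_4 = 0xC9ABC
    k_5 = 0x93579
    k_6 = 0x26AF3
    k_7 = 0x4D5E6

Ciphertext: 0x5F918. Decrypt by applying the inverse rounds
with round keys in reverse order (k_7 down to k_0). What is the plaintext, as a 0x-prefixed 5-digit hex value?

0x632C1

s_0 = ciphertext = 0x5F918
s_1 = InvRound(s_0, k_7) = 0xCCDE3
s_2 = InvRound(s_1, k_6) = 0x30900
s_3 = InvRound(s_2, k_5) = 0xA274E
s_4 = InvRound(s_3, k_4) = 0xEF943
s_5 = InvRound(s_4, k_3) = 0xF2100
s_6 = InvRound(s_5, k_2) = 0x6EA5F
s_7 = InvRound(s_6, k_1) = 0x17F60
s_8 = InvRound(s_7, k_0) = 0x632C1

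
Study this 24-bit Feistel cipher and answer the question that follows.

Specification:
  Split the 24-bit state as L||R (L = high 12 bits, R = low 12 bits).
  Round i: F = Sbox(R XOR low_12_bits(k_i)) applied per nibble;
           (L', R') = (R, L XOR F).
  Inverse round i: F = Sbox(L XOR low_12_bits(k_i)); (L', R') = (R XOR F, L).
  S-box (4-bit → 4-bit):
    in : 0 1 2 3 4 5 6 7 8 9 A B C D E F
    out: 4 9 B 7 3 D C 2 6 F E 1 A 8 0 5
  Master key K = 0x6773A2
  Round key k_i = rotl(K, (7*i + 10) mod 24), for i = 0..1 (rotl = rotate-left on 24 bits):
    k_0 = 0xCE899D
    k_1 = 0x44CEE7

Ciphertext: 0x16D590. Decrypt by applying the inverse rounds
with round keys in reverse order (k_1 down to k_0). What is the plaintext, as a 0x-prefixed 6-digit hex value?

0xEAA0FE

s_0 = ciphertext = 0x16D590
s_1 = InvRound(s_0, k_1) = 0x0FE16D
s_2 = InvRound(s_1, k_0) = 0xEAA0FE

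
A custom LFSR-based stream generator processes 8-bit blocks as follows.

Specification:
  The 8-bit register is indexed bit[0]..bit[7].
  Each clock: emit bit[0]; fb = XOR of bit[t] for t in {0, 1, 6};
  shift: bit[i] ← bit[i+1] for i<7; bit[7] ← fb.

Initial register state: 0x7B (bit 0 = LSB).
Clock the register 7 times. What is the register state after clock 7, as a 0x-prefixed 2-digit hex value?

reg_0 = 0x7B
clock 1: out=1, reg = 0xBD
clock 2: out=1, reg = 0xDE
clock 3: out=0, reg = 0x6F
clock 4: out=1, reg = 0xB7
clock 5: out=1, reg = 0x5B
clock 6: out=1, reg = 0xAD
clock 7: out=1, reg = 0xD6

0xD6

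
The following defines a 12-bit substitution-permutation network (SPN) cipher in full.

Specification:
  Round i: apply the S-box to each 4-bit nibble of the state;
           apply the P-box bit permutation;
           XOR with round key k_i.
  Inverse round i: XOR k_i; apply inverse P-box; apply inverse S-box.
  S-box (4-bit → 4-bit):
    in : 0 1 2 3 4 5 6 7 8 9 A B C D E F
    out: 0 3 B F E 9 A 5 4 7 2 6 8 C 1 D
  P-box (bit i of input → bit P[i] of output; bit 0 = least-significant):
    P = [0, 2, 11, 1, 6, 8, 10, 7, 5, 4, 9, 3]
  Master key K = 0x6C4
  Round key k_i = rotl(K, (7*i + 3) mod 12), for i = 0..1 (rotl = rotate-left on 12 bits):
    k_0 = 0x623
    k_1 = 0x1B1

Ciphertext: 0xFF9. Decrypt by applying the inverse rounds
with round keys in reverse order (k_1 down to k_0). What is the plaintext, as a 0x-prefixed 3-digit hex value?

0x41F

s_0 = ciphertext = 0xFF9
s_1 = InvRound(s_0, k_1) = 0xD78
s_2 = InvRound(s_1, k_0) = 0x41F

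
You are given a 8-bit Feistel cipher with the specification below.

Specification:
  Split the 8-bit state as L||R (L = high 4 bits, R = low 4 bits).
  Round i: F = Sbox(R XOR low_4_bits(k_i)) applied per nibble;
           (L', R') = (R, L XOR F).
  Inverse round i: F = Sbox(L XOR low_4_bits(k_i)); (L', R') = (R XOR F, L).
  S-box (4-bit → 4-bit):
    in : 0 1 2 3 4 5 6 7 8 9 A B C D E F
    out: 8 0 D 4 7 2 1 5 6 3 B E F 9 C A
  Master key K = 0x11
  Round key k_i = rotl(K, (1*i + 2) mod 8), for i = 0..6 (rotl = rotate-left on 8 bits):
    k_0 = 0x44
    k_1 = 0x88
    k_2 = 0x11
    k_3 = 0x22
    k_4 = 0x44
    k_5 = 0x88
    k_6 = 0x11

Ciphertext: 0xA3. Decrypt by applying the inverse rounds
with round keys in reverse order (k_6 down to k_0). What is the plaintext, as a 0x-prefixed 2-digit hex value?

s_0 = ciphertext = 0xA3
s_1 = InvRound(s_0, k_6) = 0xDA
s_2 = InvRound(s_1, k_5) = 0x8D
s_3 = InvRound(s_2, k_4) = 0x28
s_4 = InvRound(s_3, k_3) = 0x02
s_5 = InvRound(s_4, k_2) = 0x20
s_6 = InvRound(s_5, k_1) = 0xB2
s_7 = InvRound(s_6, k_0) = 0x8B

0x8B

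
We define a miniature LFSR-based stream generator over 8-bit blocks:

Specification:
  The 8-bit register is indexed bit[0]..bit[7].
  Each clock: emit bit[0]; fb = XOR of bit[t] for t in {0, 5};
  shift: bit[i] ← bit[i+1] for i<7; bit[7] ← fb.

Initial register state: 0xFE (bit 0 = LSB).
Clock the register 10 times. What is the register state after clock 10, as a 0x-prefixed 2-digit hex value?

reg_0 = 0xFE
clock 1: out=0, reg = 0xFF
clock 2: out=1, reg = 0x7F
clock 3: out=1, reg = 0x3F
clock 4: out=1, reg = 0x1F
clock 5: out=1, reg = 0x8F
clock 6: out=1, reg = 0xC7
clock 7: out=1, reg = 0xE3
clock 8: out=1, reg = 0x71
clock 9: out=1, reg = 0x38
clock 10: out=0, reg = 0x9C

0x9C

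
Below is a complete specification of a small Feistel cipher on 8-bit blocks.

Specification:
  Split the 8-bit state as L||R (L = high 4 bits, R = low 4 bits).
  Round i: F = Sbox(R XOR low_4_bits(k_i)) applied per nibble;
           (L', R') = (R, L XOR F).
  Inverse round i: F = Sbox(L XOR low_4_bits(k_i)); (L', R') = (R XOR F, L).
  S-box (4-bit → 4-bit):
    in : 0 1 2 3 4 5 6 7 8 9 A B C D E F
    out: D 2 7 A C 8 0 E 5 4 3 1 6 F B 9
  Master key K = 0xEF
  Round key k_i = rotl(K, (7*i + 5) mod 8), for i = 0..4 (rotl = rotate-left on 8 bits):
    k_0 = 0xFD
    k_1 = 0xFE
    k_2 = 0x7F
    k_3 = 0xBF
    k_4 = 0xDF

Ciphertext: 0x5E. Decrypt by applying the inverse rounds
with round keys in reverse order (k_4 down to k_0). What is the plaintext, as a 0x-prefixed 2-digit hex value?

0x64

s_0 = ciphertext = 0x5E
s_1 = InvRound(s_0, k_4) = 0xD5
s_2 = InvRound(s_1, k_3) = 0x2D
s_3 = InvRound(s_2, k_2) = 0x22
s_4 = InvRound(s_3, k_1) = 0x42
s_5 = InvRound(s_4, k_0) = 0x64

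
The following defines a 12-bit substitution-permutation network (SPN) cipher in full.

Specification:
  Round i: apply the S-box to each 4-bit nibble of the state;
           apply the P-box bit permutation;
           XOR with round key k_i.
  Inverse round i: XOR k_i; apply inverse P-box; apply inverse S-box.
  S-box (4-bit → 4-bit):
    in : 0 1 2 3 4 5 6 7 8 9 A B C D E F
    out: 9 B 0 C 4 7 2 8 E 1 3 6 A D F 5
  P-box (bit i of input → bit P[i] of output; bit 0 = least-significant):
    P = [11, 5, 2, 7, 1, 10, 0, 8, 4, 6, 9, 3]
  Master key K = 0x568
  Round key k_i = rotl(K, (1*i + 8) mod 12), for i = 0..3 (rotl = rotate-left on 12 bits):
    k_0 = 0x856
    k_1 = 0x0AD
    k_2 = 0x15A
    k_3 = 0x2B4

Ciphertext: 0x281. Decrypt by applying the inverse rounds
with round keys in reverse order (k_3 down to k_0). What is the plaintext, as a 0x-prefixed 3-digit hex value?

s_0 = ciphertext = 0x281
s_1 = InvRound(s_0, k_3) = 0x94B
s_2 = InvRound(s_1, k_2) = 0x949
s_3 = InvRound(s_2, k_1) = 0x67E
s_4 = InvRound(s_3, k_0) = 0x36A

0x36A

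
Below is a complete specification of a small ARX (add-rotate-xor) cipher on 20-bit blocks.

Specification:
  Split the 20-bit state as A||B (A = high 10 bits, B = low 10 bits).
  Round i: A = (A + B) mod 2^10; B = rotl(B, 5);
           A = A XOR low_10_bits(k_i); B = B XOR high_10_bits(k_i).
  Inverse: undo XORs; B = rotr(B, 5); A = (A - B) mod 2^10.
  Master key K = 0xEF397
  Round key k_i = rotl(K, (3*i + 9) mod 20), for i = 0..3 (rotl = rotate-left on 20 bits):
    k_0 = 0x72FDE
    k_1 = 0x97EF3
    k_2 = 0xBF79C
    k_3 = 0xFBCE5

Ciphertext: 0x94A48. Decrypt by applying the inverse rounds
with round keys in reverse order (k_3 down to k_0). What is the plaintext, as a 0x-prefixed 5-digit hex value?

0x7B121

s_0 = ciphertext = 0x94A48
s_1 = InvRound(s_0, k_3) = 0x728ED
s_2 = InvRound(s_1, k_2) = 0x11A10
s_3 = InvRound(s_2, k_1) = 0x34DE2
s_4 = InvRound(s_3, k_0) = 0x7B121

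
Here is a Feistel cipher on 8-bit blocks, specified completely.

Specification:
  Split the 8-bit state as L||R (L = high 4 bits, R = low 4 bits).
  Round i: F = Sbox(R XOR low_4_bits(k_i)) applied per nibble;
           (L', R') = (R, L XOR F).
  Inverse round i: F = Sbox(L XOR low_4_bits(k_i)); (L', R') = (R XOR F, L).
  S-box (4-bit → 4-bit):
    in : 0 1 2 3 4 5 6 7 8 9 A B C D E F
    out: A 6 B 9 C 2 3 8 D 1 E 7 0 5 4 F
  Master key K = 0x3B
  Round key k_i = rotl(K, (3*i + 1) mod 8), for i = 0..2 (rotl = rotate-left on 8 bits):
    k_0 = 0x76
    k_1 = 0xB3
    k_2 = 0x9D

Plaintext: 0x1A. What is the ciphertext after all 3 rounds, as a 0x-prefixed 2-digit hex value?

0x11

s_0 = plaintext = 0x1A
s_1 = Round(s_0, k_0) = 0xA1
s_2 = Round(s_1, k_1) = 0x11
s_3 = Round(s_2, k_2) = 0x11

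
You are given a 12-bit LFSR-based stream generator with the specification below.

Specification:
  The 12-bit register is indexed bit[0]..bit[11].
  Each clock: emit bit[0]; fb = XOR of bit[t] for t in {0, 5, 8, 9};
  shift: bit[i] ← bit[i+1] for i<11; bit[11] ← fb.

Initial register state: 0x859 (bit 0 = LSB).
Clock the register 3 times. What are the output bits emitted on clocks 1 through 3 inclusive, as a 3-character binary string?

100

reg_0 = 0x859
clock 1: out=1, reg = 0xC2C
clock 2: out=0, reg = 0xE16
clock 3: out=0, reg = 0xF0B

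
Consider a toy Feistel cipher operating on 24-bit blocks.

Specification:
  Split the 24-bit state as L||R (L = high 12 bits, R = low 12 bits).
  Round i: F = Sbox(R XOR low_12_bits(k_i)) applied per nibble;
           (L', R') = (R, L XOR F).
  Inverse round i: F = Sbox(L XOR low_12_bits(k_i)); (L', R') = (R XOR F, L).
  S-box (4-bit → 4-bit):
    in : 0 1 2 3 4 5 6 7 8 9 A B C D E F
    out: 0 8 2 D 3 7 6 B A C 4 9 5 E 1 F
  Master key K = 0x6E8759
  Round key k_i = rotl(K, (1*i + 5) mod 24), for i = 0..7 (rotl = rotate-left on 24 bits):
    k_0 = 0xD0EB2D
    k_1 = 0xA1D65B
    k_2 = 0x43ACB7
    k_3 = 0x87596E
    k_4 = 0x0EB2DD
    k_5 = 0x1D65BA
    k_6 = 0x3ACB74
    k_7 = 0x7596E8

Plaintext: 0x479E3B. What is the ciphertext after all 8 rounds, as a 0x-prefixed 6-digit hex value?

0x76B998

s_0 = plaintext = 0x479E3B
s_1 = Round(s_0, k_0) = 0xE3B3FF
s_2 = Round(s_1, k_1) = 0x3FF978
s_3 = Round(s_2, k_2) = 0x9784A0
s_4 = Round(s_3, k_3) = 0x4A0729
s_5 = Round(s_4, k_4) = 0x729353
s_6 = Round(s_5, k_5) = 0x353135
s_7 = Round(s_6, k_6) = 0x13576B
s_8 = Round(s_7, k_7) = 0x76B998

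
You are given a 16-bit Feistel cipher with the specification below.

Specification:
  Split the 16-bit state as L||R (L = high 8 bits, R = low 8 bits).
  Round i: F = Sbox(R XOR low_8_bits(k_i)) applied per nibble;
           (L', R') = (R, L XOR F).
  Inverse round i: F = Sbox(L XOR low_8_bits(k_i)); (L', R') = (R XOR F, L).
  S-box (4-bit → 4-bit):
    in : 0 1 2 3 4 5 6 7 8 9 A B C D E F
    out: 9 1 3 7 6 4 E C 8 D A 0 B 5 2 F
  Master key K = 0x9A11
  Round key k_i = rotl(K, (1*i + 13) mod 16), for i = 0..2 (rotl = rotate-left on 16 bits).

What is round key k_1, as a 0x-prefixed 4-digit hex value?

K = 0x9A11
k_0 = rotl(K, (1*0+13) mod 16) = rotl(K, 13) = 0x3342
k_1 = rotl(K, (1*1+13) mod 16) = rotl(K, 14) = 0x6684

0x6684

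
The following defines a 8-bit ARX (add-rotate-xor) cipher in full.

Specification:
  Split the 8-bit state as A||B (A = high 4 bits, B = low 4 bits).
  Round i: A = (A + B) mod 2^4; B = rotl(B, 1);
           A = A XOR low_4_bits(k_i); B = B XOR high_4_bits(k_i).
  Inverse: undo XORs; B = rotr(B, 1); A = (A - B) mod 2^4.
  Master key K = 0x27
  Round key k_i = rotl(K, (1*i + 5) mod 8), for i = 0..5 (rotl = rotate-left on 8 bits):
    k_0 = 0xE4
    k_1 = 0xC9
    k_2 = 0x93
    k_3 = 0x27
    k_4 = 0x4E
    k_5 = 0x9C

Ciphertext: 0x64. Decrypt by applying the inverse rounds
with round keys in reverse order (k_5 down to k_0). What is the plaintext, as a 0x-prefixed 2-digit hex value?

0x00

s_0 = ciphertext = 0x64
s_1 = InvRound(s_0, k_5) = 0xCE
s_2 = InvRound(s_1, k_4) = 0xD5
s_3 = InvRound(s_2, k_3) = 0xFB
s_4 = InvRound(s_3, k_2) = 0xB1
s_5 = InvRound(s_4, k_1) = 0x4E
s_6 = InvRound(s_5, k_0) = 0x00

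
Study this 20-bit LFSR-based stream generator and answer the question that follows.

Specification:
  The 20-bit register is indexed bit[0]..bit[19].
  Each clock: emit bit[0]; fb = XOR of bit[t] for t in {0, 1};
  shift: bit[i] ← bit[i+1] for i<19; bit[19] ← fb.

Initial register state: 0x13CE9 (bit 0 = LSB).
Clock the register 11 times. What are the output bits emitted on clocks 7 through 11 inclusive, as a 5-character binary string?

11001

reg_0 = 0x13CE9
clock 1: out=1, reg = 0x89E74
clock 2: out=0, reg = 0x44F3A
clock 3: out=0, reg = 0xA279D
clock 4: out=1, reg = 0xD13CE
clock 5: out=0, reg = 0xE89E7
clock 6: out=1, reg = 0x744F3
clock 7: out=1, reg = 0x3A279
clock 8: out=1, reg = 0x9D13C
clock 9: out=0, reg = 0x4E89E
clock 10: out=0, reg = 0xA744F
clock 11: out=1, reg = 0x53A27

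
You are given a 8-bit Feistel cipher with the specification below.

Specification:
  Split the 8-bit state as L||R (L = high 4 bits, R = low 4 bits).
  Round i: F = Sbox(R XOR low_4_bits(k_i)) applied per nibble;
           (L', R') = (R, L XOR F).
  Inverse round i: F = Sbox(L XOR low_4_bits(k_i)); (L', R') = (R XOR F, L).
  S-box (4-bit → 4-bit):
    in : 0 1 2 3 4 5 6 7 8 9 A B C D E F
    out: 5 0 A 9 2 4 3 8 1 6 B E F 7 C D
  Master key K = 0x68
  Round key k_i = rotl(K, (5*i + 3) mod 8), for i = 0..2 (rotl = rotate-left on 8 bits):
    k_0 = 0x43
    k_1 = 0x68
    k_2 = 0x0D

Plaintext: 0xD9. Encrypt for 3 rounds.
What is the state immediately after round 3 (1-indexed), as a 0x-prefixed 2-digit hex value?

0x57

s_0 = plaintext = 0xD9
s_1 = Round(s_0, k_0) = 0x96
s_2 = Round(s_1, k_1) = 0x65
s_3 = Round(s_2, k_2) = 0x57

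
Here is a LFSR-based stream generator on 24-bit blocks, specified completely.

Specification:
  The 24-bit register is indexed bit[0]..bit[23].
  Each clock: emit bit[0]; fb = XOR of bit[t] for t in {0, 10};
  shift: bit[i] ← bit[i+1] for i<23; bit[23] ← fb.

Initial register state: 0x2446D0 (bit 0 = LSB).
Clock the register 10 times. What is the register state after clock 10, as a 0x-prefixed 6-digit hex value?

reg_0 = 0x2446D0
clock 1: out=0, reg = 0x922368
clock 2: out=0, reg = 0x4911B4
clock 3: out=0, reg = 0x2488DA
clock 4: out=0, reg = 0x12446D
clock 5: out=1, reg = 0x092236
clock 6: out=0, reg = 0x04911B
clock 7: out=1, reg = 0x82488D
clock 8: out=1, reg = 0xC12446
clock 9: out=0, reg = 0xE09223
clock 10: out=1, reg = 0xF04911

0xF04911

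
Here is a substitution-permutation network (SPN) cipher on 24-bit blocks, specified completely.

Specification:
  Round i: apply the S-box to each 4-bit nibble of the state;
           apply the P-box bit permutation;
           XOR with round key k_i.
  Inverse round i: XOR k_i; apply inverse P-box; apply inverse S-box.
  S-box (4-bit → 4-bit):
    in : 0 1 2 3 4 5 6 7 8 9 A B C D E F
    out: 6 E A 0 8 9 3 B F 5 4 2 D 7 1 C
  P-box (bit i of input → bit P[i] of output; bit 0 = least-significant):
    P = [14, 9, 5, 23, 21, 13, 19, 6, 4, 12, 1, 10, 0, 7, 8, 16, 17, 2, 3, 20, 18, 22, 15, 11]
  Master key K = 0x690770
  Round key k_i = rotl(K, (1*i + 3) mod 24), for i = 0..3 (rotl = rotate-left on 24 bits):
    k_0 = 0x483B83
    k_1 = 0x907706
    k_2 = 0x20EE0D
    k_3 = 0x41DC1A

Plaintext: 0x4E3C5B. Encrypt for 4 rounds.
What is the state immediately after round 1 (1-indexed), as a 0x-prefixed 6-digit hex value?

s_0 = plaintext = 0x4E3C5B
s_1 = Round(s_0, k_0) = 0x6A35D1
s_2 = Round(s_1, k_1) = 0x7C513E
s_3 = Round(s_2, k_2) = 0x77B206
s_4 = Round(s_3, k_3) = 0x1FA29E

0x6A35D1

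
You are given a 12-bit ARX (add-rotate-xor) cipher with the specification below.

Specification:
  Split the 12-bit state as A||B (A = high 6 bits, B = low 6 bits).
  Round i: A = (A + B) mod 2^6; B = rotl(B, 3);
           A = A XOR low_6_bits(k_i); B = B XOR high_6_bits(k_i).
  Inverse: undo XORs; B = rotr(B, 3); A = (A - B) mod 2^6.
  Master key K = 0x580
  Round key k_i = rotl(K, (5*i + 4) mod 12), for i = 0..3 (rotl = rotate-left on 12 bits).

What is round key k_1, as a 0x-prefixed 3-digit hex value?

0x0B0

K = 0x580
k_0 = rotl(K, (5*0+4) mod 12) = rotl(K, 4) = 0x805
k_1 = rotl(K, (5*1+4) mod 12) = rotl(K, 9) = 0x0B0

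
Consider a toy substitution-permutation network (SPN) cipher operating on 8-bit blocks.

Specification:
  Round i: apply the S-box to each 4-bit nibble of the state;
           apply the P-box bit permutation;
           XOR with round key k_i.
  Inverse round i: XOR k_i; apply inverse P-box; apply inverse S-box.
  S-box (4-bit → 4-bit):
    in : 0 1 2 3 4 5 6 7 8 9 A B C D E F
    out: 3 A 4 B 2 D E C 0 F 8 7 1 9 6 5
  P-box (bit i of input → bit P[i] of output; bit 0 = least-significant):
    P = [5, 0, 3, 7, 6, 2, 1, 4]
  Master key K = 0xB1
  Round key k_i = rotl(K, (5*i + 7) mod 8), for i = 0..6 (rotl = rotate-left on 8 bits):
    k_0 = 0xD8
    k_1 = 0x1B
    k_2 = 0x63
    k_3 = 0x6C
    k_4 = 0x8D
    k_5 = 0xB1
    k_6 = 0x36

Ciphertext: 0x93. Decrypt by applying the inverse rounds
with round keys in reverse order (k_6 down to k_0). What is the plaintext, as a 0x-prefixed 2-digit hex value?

0x84

s_0 = ciphertext = 0x93
s_1 = InvRound(s_0, k_6) = 0x43
s_2 = InvRound(s_1, k_5) = 0x5D
s_3 = InvRound(s_2, k_4) = 0xDA
s_4 = InvRound(s_3, k_3) = 0x6D
s_5 = InvRound(s_4, k_2) = 0xE2
s_6 = InvRound(s_5, k_1) = 0xD9
s_7 = InvRound(s_6, k_0) = 0x84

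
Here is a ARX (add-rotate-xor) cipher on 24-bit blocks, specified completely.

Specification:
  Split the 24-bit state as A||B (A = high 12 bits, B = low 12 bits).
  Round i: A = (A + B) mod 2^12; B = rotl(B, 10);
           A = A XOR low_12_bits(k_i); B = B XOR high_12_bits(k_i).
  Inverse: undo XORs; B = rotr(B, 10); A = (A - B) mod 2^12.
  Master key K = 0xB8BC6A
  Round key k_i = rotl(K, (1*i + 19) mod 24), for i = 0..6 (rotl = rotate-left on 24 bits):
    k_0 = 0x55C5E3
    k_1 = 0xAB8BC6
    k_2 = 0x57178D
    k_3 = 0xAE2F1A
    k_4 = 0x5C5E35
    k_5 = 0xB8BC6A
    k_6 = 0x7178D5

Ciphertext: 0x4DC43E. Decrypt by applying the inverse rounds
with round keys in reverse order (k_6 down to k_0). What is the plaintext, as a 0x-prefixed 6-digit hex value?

0x5F725E

s_0 = ciphertext = 0x4DC43E
s_1 = InvRound(s_0, k_6) = 0xF65CA4
s_2 = InvRound(s_1, k_5) = 0x652CBD
s_3 = InvRound(s_2, k_4) = 0x2855E2
s_4 = InvRound(s_3, k_3) = 0x19CC03
s_5 = InvRound(s_4, k_2) = 0x0475CA
s_6 = InvRound(s_5, k_1) = 0xDB6DCB
s_7 = InvRound(s_6, k_0) = 0x5F725E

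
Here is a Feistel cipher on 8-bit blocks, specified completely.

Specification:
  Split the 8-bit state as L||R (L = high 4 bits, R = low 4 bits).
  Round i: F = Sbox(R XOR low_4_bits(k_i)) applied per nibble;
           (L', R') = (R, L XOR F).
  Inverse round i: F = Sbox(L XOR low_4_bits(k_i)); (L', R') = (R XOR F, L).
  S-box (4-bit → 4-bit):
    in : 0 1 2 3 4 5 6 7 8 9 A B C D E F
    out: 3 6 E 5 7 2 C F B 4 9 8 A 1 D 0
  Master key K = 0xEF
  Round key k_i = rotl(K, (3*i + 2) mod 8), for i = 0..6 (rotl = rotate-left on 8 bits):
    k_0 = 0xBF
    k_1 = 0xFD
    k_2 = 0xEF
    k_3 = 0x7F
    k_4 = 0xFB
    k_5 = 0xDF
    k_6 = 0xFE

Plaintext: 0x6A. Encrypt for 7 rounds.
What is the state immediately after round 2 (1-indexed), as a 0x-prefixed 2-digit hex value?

s_0 = plaintext = 0x6A
s_1 = Round(s_0, k_0) = 0xA4
s_2 = Round(s_1, k_1) = 0x4E
s_3 = Round(s_2, k_2) = 0xE2
s_4 = Round(s_3, k_3) = 0x2F
s_5 = Round(s_4, k_4) = 0xF5
s_6 = Round(s_5, k_5) = 0x56
s_7 = Round(s_6, k_6) = 0x6E

0x4E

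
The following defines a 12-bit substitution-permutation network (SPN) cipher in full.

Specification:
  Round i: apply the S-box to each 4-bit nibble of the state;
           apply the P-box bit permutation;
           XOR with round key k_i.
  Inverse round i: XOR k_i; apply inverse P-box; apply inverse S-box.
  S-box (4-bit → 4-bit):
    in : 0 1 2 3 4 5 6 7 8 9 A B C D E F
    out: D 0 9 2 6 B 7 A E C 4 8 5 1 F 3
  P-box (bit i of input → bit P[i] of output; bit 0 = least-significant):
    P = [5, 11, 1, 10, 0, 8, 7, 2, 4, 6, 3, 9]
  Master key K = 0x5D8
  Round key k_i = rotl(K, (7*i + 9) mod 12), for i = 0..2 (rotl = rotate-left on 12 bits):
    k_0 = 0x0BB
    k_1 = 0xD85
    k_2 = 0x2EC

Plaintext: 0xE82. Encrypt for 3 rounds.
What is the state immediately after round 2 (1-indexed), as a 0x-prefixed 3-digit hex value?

s_0 = plaintext = 0xE82
s_1 = Round(s_0, k_0) = 0x747
s_2 = Round(s_1, k_1) = 0x245
s_3 = Round(s_2, k_2) = 0xD5C

0x245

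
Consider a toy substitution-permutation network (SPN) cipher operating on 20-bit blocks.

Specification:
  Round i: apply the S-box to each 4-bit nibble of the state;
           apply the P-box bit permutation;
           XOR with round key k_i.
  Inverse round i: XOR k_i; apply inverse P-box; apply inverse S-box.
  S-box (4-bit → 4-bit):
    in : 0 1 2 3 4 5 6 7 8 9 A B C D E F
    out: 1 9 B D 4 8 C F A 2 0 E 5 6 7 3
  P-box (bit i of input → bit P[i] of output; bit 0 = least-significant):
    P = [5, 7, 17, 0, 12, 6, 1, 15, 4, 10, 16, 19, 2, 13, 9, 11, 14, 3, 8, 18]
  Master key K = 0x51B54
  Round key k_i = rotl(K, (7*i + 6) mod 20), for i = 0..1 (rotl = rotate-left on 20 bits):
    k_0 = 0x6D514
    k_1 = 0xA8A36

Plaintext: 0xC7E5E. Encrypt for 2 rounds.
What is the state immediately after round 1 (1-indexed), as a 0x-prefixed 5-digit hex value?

s_0 = plaintext = 0xC7E5E
s_1 = Round(s_0, k_0) = 0x53AA0
s_2 = Round(s_1, k_1) = 0xE8012

0x53AA0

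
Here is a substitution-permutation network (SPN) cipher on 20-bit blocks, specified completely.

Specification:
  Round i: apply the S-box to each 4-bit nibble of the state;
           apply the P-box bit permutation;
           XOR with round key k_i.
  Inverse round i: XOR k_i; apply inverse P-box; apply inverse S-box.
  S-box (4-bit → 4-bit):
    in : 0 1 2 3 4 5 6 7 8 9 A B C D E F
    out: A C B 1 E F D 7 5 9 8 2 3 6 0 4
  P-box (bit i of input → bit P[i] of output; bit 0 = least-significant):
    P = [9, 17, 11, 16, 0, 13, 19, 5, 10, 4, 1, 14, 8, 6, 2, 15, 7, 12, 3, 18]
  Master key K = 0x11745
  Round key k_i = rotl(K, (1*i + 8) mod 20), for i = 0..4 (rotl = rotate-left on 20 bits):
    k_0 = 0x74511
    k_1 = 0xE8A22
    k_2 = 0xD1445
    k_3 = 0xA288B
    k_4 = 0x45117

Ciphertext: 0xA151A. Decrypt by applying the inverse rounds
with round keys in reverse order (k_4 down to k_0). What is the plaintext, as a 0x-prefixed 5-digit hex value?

s_0 = ciphertext = 0xA151A
s_1 = InvRound(s_0, k_4) = 0x1F98B
s_2 = InvRound(s_1, k_3) = 0xB9AF0
s_3 = InvRound(s_2, k_2) = 0x91C97
s_4 = InvRound(s_3, k_1) = 0x21C92
s_5 = InvRound(s_4, k_0) = 0x23131

0x23131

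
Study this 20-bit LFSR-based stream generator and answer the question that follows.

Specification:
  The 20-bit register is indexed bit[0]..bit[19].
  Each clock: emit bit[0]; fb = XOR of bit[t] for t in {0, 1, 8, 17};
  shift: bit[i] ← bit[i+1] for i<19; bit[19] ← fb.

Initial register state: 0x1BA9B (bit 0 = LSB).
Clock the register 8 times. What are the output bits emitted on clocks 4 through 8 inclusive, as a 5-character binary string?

reg_0 = 0x1BA9B
clock 1: out=1, reg = 0x0DD4D
clock 2: out=1, reg = 0x06EA6
clock 3: out=0, reg = 0x83753
clock 4: out=1, reg = 0xC1BA9
clock 5: out=1, reg = 0x60DD4
clock 6: out=0, reg = 0x306EA
clock 7: out=0, reg = 0x18375
clock 8: out=1, reg = 0x0C1BA

11001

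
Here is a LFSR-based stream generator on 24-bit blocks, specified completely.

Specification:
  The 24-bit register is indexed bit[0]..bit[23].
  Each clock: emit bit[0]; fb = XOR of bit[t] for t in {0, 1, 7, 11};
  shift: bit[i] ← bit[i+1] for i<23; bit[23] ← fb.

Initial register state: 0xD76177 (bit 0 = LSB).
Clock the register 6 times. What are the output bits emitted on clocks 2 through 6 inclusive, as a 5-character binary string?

reg_0 = 0xD76177
clock 1: out=1, reg = 0x6BB0BB
clock 2: out=1, reg = 0xB5D85D
clock 3: out=1, reg = 0x5AEC2E
clock 4: out=0, reg = 0x2D7617
clock 5: out=1, reg = 0x16BB0B
clock 6: out=1, reg = 0x8B5D85

11011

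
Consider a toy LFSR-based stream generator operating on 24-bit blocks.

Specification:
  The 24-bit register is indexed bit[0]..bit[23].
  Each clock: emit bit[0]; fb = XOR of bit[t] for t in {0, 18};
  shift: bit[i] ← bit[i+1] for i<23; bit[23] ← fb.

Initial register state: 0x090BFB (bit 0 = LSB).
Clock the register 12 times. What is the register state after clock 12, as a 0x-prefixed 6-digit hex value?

0x5B9090

reg_0 = 0x090BFB
clock 1: out=1, reg = 0x8485FD
clock 2: out=1, reg = 0x4242FE
clock 3: out=0, reg = 0x21217F
clock 4: out=1, reg = 0x9090BF
clock 5: out=1, reg = 0xC8485F
clock 6: out=1, reg = 0xE4242F
clock 7: out=1, reg = 0x721217
clock 8: out=1, reg = 0xB9090B
clock 9: out=1, reg = 0xDC8485
clock 10: out=1, reg = 0x6E4242
clock 11: out=0, reg = 0xB72121
clock 12: out=1, reg = 0x5B9090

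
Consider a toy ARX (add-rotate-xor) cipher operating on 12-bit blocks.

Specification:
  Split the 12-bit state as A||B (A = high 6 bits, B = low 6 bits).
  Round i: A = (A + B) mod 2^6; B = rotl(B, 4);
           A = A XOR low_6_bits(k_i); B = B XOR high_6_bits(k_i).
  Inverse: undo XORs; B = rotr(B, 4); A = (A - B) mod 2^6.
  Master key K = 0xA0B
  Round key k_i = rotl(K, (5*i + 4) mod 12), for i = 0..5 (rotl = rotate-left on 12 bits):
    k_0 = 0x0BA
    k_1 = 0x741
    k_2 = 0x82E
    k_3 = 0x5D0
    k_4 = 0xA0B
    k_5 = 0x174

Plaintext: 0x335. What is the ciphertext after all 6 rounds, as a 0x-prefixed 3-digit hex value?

0xC98

s_0 = plaintext = 0x335
s_1 = Round(s_0, k_0) = 0xEDF
s_2 = Round(s_1, k_1) = 0x6EA
s_3 = Round(s_2, k_2) = 0xACA
s_4 = Round(s_3, k_3) = 0x975
s_5 = Round(s_4, k_4) = 0x475
s_6 = Round(s_5, k_5) = 0xC98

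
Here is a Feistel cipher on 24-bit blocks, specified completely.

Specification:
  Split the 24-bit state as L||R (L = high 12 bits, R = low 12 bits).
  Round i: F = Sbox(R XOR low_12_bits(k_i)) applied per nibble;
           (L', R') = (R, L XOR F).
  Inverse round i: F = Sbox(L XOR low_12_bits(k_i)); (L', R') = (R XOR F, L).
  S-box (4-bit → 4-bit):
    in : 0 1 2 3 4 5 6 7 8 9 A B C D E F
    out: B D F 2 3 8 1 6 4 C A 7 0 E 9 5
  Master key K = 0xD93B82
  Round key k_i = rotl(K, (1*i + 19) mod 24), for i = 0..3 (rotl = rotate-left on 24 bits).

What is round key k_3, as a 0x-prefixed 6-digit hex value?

0xB64EE0

K = 0xD93B82
k_0 = rotl(K, (1*0+19) mod 24) = rotl(K, 19) = 0x16C9DC
k_1 = rotl(K, (1*1+19) mod 24) = rotl(K, 20) = 0x2D93B8
k_2 = rotl(K, (1*2+19) mod 24) = rotl(K, 21) = 0x5B2770
k_3 = rotl(K, (1*3+19) mod 24) = rotl(K, 22) = 0xB64EE0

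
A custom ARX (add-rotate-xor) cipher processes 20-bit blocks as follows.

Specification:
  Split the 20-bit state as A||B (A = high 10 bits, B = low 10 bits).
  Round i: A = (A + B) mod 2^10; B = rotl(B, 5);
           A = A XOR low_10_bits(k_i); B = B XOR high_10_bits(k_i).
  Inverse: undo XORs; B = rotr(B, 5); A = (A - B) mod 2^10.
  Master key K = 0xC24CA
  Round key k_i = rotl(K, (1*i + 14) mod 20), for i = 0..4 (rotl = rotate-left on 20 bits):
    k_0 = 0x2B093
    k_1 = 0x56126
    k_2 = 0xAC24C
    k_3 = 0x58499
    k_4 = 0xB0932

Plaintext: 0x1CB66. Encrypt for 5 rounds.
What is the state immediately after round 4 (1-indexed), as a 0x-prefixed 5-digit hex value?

s_0 = plaintext = 0x1CB66
s_1 = Round(s_0, k_0) = 0xD2C77
s_2 = Round(s_1, k_1) = 0xB93BB
s_3 = Round(s_2, k_2) = 0x34DCD
s_4 = Round(s_3, k_3) = 0x8E4CF
s_5 = Round(s_4, k_4) = 0x8EB24

0x8E4CF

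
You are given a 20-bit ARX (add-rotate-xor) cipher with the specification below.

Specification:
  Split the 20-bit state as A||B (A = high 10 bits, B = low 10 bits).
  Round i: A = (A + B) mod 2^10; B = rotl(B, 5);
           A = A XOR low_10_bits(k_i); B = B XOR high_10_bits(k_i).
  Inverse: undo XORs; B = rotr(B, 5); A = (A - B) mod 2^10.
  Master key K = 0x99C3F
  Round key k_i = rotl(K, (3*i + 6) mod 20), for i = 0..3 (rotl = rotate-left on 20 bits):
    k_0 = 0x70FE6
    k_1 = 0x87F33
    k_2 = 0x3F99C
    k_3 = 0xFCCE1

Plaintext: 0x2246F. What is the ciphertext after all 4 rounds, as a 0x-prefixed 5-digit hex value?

0x8122A

s_0 = plaintext = 0x2246F
s_1 = Round(s_0, k_0) = 0xC7820
s_2 = Round(s_1, k_1) = 0x0361E
s_3 = Round(s_2, k_2) = 0xEDF2E
s_4 = Round(s_3, k_3) = 0x8122A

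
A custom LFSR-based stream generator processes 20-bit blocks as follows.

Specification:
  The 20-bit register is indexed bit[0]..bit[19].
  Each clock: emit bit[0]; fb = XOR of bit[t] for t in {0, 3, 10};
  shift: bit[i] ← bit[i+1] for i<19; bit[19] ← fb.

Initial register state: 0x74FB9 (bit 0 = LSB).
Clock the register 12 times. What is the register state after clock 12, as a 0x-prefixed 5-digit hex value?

0x39D74

reg_0 = 0x74FB9
clock 1: out=1, reg = 0xBA7DC
clock 2: out=0, reg = 0x5D3EE
clock 3: out=0, reg = 0xAE9F7
clock 4: out=1, reg = 0xD74FB
clock 5: out=1, reg = 0xEBA7D
clock 6: out=1, reg = 0x75D3E
clock 7: out=0, reg = 0x3AE9F
clock 8: out=1, reg = 0x9D74F
clock 9: out=1, reg = 0xCEBA7
clock 10: out=1, reg = 0xE75D3
clock 11: out=1, reg = 0x73AE9
clock 12: out=1, reg = 0x39D74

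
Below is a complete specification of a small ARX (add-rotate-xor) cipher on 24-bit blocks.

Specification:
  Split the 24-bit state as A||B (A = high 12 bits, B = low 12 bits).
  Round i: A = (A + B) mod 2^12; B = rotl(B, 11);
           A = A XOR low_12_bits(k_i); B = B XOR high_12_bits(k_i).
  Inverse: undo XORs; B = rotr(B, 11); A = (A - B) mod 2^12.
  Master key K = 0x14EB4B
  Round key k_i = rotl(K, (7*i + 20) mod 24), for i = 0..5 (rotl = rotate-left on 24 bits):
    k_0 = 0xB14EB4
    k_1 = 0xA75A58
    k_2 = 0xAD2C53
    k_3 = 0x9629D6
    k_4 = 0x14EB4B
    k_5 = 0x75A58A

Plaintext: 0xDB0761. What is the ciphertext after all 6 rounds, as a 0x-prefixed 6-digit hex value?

s_0 = plaintext = 0xDB0761
s_1 = Round(s_0, k_0) = 0xBA50A4
s_2 = Round(s_1, k_1) = 0x611A27
s_3 = Round(s_2, k_2) = 0xC6B7C1
s_4 = Round(s_3, k_3) = 0xDFA282
s_5 = Round(s_4, k_4) = 0xB3700F
s_6 = Round(s_5, k_5) = 0xECCF5D

0xECCF5D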